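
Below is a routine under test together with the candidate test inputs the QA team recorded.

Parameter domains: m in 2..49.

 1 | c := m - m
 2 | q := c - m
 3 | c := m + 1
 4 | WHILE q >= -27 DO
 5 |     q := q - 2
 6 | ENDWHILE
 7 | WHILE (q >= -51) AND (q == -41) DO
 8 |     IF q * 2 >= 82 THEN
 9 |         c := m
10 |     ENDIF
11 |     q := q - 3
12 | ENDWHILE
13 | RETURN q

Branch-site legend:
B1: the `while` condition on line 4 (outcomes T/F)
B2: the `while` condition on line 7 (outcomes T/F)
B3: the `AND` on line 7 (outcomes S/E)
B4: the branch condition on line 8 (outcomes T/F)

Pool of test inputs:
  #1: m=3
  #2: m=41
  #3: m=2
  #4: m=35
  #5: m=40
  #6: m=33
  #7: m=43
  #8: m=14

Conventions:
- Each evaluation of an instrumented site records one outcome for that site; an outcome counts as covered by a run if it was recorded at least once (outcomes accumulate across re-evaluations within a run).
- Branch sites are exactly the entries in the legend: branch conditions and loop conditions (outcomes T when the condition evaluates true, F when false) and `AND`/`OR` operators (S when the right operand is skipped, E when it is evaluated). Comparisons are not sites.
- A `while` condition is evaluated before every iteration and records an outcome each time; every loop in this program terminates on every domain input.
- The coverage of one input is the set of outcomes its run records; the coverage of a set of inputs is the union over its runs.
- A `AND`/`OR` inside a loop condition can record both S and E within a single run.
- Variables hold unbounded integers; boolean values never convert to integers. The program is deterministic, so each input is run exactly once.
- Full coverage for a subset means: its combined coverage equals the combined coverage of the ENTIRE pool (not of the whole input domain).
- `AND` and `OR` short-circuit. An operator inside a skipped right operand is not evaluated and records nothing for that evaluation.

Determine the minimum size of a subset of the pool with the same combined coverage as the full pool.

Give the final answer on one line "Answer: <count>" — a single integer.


input #1 (m=3): events B1->T, B1->T, B1->T, B1->T, B1->T, B1->T, B1->T, B1->T, B1->T, B1->T, B1->T, B1->T, B1->T, B1->F, ...; covers B1=T, B1=F, B2=F, B3=E
input #2 (m=41): events B1->F, B3->E, B2->T, B4->F, B3->E, B2->F; covers B1=F, B2=T, B2=F, B3=E, B4=F
input #3 (m=2): events B1->T, B1->T, B1->T, B1->T, B1->T, B1->T, B1->T, B1->T, B1->T, B1->T, B1->T, B1->T, B1->T, B1->F, ...; covers B1=T, B1=F, B2=F, B3=E
input #4 (m=35): events B1->F, B3->E, B2->F; covers B1=F, B2=F, B3=E
input #5 (m=40): events B1->F, B3->E, B2->F; covers B1=F, B2=F, B3=E
input #6 (m=33): events B1->F, B3->E, B2->F; covers B1=F, B2=F, B3=E
input #7 (m=43): events B1->F, B3->E, B2->F; covers B1=F, B2=F, B3=E
input #8 (m=14): events B1->T, B1->T, B1->T, B1->T, B1->T, B1->T, B1->T, B1->F, B3->E, B2->F; covers B1=T, B1=F, B2=F, B3=E
union over all inputs: B1=T, B1=F, B2=T, B2=F, B3=E, B4=F (6 outcomes)
checked all size-1 subsets: none covers 6 outcomes (max 5/6)
at size 2, {1, 2} reaches all 6 outcomes; every lexicographically earlier size-2 subset fails
Answer: 2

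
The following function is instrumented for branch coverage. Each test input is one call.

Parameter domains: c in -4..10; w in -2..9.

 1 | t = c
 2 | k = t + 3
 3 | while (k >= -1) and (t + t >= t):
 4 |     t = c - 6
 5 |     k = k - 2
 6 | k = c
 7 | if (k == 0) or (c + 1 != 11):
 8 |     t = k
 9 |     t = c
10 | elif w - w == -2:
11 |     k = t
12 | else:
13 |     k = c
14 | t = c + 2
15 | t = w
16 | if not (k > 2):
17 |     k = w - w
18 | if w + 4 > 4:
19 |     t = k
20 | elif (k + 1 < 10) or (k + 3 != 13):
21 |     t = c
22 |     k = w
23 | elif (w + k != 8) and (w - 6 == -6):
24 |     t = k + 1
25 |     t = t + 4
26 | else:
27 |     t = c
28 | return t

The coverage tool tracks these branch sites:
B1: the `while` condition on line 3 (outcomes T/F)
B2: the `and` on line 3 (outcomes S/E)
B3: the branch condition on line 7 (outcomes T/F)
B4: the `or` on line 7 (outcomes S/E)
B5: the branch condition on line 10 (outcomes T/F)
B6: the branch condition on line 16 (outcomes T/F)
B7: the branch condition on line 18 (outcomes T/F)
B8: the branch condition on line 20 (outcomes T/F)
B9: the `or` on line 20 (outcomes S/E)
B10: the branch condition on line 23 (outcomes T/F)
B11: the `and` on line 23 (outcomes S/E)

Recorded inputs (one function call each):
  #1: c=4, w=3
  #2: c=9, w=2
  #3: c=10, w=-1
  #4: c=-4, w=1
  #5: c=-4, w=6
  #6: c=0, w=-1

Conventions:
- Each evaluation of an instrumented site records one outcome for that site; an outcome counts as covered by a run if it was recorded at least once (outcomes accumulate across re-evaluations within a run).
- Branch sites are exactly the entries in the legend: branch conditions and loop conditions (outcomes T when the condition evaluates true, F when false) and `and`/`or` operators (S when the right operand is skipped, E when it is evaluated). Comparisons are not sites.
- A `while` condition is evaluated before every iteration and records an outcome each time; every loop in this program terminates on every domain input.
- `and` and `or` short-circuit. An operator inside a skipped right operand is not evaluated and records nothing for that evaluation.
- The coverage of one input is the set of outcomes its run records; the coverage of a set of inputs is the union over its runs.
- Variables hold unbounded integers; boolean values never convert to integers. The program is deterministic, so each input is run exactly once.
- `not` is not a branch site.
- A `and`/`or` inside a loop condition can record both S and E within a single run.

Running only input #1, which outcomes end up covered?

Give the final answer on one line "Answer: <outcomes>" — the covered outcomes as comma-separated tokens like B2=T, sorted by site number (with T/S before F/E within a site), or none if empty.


Tracing the run of input #1 (c=4, w=3):
  B2->E, B1->T, B2->E, B1->F, B4->E, B3->T, B6->F, B7->T
collecting distinct outcomes: B1=T, B1=F, B2=E, B3=T, B4=E, B6=F, B7=T
Answer: B1=T, B1=F, B2=E, B3=T, B4=E, B6=F, B7=T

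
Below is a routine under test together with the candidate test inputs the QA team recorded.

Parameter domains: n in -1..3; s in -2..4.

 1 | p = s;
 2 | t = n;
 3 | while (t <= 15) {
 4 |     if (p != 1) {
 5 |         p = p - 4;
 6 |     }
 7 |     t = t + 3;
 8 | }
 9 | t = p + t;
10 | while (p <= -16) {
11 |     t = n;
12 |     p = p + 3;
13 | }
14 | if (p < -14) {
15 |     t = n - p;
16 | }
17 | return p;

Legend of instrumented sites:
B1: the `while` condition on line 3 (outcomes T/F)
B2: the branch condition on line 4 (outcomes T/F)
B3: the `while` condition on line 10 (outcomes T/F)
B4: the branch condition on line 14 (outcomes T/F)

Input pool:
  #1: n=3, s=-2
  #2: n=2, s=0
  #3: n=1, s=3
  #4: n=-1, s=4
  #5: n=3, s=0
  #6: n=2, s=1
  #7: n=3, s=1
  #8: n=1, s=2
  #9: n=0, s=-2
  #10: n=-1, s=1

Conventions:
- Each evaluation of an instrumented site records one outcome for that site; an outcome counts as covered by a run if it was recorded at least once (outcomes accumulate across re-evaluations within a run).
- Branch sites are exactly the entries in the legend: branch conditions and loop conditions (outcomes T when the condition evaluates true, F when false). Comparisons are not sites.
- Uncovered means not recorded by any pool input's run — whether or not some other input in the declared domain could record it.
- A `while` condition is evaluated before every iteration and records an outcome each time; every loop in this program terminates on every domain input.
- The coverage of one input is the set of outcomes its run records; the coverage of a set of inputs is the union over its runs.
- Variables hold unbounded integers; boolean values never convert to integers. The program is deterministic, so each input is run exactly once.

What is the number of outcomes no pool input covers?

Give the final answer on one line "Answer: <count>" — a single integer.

input #1, n=3, s=-2: events B1->T, B2->T, B1->T, B2->T, B1->T, B2->T, B1->T, B2->T, B1->T, B2->T, B1->F, B3->T, B3->T, B3->T, ...; outcomes B1=T, B1=F, B2=T, B3=T, B3=F, B4=F
input #2, n=2, s=0: events B1->T, B2->T, B1->T, B2->T, B1->T, B2->T, B1->T, B2->T, B1->T, B2->T, B1->F, B3->T, B3->T, B3->F, ...; outcomes B1=T, B1=F, B2=T, B3=T, B3=F, B4=F
input #3, n=1, s=3: events B1->T, B2->T, B1->T, B2->T, B1->T, B2->T, B1->T, B2->T, B1->T, B2->T, B1->F, B3->T, B3->F, B4->F; outcomes B1=T, B1=F, B2=T, B3=T, B3=F, B4=F
input #4, n=-1, s=4: events B1->T, B2->T, B1->T, B2->T, B1->T, B2->T, B1->T, B2->T, B1->T, B2->T, B1->T, B2->T, B1->F, B3->T, ...; outcomes B1=T, B1=F, B2=T, B3=T, B3=F, B4=F
input #5, n=3, s=0: events B1->T, B2->T, B1->T, B2->T, B1->T, B2->T, B1->T, B2->T, B1->T, B2->T, B1->F, B3->T, B3->T, B3->F, ...; outcomes B1=T, B1=F, B2=T, B3=T, B3=F, B4=F
input #6, n=2, s=1: events B1->T, B2->F, B1->T, B2->F, B1->T, B2->F, B1->T, B2->F, B1->T, B2->F, B1->F, B3->F, B4->F; outcomes B1=T, B1=F, B2=F, B3=F, B4=F
input #7, n=3, s=1: events B1->T, B2->F, B1->T, B2->F, B1->T, B2->F, B1->T, B2->F, B1->T, B2->F, B1->F, B3->F, B4->F; outcomes B1=T, B1=F, B2=F, B3=F, B4=F
input #8, n=1, s=2: events B1->T, B2->T, B1->T, B2->T, B1->T, B2->T, B1->T, B2->T, B1->T, B2->T, B1->F, B3->T, B3->F, B4->T; outcomes B1=T, B1=F, B2=T, B3=T, B3=F, B4=T
input #9, n=0, s=-2: events B1->T, B2->T, B1->T, B2->T, B1->T, B2->T, B1->T, B2->T, B1->T, B2->T, B1->T, B2->T, B1->F, B3->T, ...; outcomes B1=T, B1=F, B2=T, B3=T, B3=F, B4=F
input #10, n=-1, s=1: events B1->T, B2->F, B1->T, B2->F, B1->T, B2->F, B1->T, B2->F, B1->T, B2->F, B1->T, B2->F, B1->F, B3->F, ...; outcomes B1=T, B1=F, B2=F, B3=F, B4=F
union over the pool: B1=T, B1=F, B2=T, B2=F, B3=T, B3=F, B4=T, B4=F
uncovered (0 of 8): none

Answer: 0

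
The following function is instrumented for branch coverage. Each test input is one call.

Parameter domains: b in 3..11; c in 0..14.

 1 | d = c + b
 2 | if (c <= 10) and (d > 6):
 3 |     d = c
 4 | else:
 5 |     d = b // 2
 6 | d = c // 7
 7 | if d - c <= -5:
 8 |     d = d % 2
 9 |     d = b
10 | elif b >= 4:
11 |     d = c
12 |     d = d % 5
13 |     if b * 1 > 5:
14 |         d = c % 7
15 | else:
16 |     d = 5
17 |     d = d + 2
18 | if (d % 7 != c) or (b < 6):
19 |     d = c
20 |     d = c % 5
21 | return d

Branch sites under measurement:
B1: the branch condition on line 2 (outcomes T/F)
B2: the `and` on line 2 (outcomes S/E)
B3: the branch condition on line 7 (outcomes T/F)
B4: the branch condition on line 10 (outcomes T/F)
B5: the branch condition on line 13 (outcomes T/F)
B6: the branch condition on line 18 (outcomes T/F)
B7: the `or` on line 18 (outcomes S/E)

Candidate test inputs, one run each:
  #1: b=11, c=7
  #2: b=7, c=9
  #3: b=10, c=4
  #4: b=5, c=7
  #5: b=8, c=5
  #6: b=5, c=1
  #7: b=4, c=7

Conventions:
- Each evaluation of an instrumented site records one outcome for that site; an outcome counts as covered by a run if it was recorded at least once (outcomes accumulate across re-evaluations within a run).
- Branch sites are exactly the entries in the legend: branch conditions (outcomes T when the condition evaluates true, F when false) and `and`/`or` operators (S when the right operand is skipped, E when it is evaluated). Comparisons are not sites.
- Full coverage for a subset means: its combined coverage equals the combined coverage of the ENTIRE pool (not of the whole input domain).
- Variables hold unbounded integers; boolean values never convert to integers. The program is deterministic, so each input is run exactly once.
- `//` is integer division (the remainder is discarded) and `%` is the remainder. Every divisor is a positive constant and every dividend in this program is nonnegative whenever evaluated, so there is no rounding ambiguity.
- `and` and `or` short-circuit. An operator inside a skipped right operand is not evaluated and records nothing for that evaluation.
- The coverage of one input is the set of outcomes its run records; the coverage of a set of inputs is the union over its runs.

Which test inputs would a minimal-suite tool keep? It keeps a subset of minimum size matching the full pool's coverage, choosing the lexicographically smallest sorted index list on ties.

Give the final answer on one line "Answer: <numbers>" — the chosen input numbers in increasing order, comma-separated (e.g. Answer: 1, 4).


input #1, b=11, c=7: events B2->E, B1->T, B3->T, B7->S, B6->T; outcomes B1=T, B2=E, B3=T, B6=T, B7=S
input #2, b=7, c=9: events B2->E, B1->T, B3->T, B7->S, B6->T; outcomes B1=T, B2=E, B3=T, B6=T, B7=S
input #3, b=10, c=4: events B2->E, B1->T, B3->F, B4->T, B5->T, B7->E, B6->F; outcomes B1=T, B2=E, B3=F, B4=T, B5=T, B6=F, B7=E
input #4, b=5, c=7: events B2->E, B1->T, B3->T, B7->S, B6->T; outcomes B1=T, B2=E, B3=T, B6=T, B7=S
input #5, b=8, c=5: events B2->E, B1->T, B3->T, B7->S, B6->T; outcomes B1=T, B2=E, B3=T, B6=T, B7=S
input #6, b=5, c=1: events B2->E, B1->F, B3->F, B4->T, B5->F, B7->E, B6->T; outcomes B1=F, B2=E, B3=F, B4=T, B5=F, B6=T, B7=E
input #7, b=4, c=7: events B2->E, B1->T, B3->T, B7->S, B6->T; outcomes B1=T, B2=E, B3=T, B6=T, B7=S
together the pool reaches 12 outcomes: B1=T, B1=F, B2=E, B3=T, B3=F, B4=T, B5=T, B5=F, B6=T, B6=F, B7=S, B7=E
every size-1 subset falls short of the 12 outcomes (best: 7/12)
every size-2 subset falls short of the 12 outcomes (best: 10/12)
size 3: inputs {1, 3, 6} cover all 12 outcomes, and no lexicographically smaller subset of this size does
Answer: 1, 3, 6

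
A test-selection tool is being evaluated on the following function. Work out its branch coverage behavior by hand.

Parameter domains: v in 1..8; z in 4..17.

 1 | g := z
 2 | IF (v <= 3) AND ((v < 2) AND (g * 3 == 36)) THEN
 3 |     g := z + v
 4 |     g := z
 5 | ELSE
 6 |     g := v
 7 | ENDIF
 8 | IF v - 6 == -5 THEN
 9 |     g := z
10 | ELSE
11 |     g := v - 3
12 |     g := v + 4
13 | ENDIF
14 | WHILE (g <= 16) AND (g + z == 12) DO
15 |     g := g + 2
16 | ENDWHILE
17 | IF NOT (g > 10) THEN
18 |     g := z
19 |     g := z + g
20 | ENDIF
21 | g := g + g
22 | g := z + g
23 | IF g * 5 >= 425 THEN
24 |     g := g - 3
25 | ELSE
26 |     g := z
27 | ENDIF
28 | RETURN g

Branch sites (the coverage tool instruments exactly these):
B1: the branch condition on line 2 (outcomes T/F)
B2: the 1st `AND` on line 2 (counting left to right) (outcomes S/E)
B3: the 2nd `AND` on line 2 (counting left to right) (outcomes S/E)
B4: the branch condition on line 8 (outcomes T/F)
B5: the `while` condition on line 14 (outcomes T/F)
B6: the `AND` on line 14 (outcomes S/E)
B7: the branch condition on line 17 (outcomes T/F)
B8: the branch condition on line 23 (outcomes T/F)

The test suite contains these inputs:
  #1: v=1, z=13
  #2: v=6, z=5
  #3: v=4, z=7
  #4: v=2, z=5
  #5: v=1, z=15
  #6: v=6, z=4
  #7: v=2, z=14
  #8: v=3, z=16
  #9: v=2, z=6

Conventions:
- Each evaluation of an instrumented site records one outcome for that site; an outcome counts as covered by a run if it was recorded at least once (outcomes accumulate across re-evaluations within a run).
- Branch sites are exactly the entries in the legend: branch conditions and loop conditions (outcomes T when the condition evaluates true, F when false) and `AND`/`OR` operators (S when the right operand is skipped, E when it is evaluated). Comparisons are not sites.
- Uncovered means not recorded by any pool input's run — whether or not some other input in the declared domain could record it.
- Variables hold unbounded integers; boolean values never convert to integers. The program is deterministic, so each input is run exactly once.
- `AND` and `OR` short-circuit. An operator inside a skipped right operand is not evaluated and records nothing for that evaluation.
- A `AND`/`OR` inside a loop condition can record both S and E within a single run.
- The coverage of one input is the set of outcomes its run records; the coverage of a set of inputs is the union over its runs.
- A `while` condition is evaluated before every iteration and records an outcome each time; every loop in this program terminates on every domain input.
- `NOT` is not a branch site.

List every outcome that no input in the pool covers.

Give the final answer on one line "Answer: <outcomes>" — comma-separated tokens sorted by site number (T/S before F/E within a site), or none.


input #1 (v=1, z=13): covers B1=F, B2=E, B3=E, B4=T, B5=F, B6=E, B7=F, B8=F
input #2 (v=6, z=5): covers B1=F, B2=S, B4=F, B5=F, B6=E, B7=T, B8=F
input #3 (v=4, z=7): covers B1=F, B2=S, B4=F, B5=F, B6=E, B7=T, B8=F
input #4 (v=2, z=5): covers B1=F, B2=E, B3=S, B4=F, B5=F, B6=E, B7=T, B8=F
input #5 (v=1, z=15): covers B1=F, B2=E, B3=E, B4=T, B5=F, B6=E, B7=F, B8=F
input #6 (v=6, z=4): covers B1=F, B2=S, B4=F, B5=F, B6=E, B7=T, B8=F
input #7 (v=2, z=14): covers B1=F, B2=E, B3=S, B4=F, B5=F, B6=E, B7=T, B8=F
input #8 (v=3, z=16): covers B1=F, B2=E, B3=S, B4=F, B5=F, B6=E, B7=T, B8=F
input #9 (v=2, z=6): covers B1=F, B2=E, B3=S, B4=F, B5=T, B5=F, B6=E, B7=T, B8=F
union over the pool: B1=F, B2=S, B2=E, B3=S, B3=E, B4=T, B4=F, B5=T, B5=F, B6=E, B7=T, B7=F, B8=F
uncovered (3 of 16): B1=T, B6=S, B8=T
Answer: B1=T, B6=S, B8=T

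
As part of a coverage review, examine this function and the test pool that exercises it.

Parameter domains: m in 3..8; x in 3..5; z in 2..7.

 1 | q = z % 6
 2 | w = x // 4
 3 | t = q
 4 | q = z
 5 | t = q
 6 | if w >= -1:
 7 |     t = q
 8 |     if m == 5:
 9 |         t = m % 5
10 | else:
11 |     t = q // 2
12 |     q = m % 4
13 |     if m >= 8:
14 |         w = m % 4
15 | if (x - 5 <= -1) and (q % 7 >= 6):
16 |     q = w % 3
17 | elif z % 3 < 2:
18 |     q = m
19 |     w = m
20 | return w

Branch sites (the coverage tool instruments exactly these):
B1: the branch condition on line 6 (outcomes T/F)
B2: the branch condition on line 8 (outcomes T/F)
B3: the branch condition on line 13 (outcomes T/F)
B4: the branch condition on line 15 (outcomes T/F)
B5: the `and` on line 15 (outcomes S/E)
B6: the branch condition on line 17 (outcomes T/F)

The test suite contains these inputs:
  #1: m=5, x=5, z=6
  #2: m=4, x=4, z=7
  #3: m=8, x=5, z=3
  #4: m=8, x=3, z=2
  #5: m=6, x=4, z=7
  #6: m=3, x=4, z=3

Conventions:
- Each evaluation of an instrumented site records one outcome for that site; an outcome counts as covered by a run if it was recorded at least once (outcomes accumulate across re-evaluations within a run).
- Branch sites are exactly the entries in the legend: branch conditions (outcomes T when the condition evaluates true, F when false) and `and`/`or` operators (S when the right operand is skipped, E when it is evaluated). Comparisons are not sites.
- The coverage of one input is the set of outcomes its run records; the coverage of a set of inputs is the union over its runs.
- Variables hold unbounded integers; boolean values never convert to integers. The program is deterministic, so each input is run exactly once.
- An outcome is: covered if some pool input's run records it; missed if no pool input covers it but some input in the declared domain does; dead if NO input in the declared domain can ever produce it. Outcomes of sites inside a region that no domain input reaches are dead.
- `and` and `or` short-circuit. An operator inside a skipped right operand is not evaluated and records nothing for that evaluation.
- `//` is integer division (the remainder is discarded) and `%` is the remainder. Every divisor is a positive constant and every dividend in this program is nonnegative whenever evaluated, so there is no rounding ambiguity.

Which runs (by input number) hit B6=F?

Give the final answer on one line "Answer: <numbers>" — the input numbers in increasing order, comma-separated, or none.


input #1 (m=5, x=5, z=6): misses B6=F
input #2 (m=4, x=4, z=7): misses B6=F
input #3 (m=8, x=5, z=3): misses B6=F
input #4 (m=8, x=3, z=2): covers B6=F
input #5 (m=6, x=4, z=7): misses B6=F
input #6 (m=3, x=4, z=3): misses B6=F
Answer: 4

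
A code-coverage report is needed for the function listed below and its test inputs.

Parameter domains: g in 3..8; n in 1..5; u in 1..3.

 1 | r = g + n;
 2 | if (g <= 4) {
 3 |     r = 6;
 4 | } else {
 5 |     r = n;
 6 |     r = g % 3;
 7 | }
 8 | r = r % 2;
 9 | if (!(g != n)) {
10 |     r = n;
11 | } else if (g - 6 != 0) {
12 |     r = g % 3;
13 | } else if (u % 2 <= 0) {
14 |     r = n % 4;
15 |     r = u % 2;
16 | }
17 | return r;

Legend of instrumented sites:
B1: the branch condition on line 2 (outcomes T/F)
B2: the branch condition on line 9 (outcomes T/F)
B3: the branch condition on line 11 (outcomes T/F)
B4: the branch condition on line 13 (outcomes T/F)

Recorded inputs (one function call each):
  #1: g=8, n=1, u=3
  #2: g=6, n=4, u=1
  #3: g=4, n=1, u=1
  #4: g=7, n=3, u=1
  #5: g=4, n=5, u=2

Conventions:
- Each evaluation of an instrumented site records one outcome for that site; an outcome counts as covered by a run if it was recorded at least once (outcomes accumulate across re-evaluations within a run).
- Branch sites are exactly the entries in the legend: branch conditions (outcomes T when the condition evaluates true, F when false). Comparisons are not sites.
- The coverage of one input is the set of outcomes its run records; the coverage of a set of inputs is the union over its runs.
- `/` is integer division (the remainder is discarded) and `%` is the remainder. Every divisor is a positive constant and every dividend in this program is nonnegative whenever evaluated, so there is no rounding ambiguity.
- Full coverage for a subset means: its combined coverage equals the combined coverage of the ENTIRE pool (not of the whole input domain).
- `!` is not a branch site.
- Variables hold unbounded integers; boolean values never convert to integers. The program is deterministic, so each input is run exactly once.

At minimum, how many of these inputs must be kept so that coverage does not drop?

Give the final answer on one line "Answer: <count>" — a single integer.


input #1 (g=8, n=1, u=3): events B1->F, B2->F, B3->T; covers B1=F, B2=F, B3=T
input #2 (g=6, n=4, u=1): events B1->F, B2->F, B3->F, B4->F; covers B1=F, B2=F, B3=F, B4=F
input #3 (g=4, n=1, u=1): events B1->T, B2->F, B3->T; covers B1=T, B2=F, B3=T
input #4 (g=7, n=3, u=1): events B1->F, B2->F, B3->T; covers B1=F, B2=F, B3=T
input #5 (g=4, n=5, u=2): events B1->T, B2->F, B3->T; covers B1=T, B2=F, B3=T
together the pool reaches 6 outcomes: B1=T, B1=F, B2=F, B3=T, B3=F, B4=F
size 1 is not enough: best union over all size-1 subsets is 4/6
size 2: inputs {2, 3} cover all 6 outcomes, and no lexicographically smaller subset of this size does
Answer: 2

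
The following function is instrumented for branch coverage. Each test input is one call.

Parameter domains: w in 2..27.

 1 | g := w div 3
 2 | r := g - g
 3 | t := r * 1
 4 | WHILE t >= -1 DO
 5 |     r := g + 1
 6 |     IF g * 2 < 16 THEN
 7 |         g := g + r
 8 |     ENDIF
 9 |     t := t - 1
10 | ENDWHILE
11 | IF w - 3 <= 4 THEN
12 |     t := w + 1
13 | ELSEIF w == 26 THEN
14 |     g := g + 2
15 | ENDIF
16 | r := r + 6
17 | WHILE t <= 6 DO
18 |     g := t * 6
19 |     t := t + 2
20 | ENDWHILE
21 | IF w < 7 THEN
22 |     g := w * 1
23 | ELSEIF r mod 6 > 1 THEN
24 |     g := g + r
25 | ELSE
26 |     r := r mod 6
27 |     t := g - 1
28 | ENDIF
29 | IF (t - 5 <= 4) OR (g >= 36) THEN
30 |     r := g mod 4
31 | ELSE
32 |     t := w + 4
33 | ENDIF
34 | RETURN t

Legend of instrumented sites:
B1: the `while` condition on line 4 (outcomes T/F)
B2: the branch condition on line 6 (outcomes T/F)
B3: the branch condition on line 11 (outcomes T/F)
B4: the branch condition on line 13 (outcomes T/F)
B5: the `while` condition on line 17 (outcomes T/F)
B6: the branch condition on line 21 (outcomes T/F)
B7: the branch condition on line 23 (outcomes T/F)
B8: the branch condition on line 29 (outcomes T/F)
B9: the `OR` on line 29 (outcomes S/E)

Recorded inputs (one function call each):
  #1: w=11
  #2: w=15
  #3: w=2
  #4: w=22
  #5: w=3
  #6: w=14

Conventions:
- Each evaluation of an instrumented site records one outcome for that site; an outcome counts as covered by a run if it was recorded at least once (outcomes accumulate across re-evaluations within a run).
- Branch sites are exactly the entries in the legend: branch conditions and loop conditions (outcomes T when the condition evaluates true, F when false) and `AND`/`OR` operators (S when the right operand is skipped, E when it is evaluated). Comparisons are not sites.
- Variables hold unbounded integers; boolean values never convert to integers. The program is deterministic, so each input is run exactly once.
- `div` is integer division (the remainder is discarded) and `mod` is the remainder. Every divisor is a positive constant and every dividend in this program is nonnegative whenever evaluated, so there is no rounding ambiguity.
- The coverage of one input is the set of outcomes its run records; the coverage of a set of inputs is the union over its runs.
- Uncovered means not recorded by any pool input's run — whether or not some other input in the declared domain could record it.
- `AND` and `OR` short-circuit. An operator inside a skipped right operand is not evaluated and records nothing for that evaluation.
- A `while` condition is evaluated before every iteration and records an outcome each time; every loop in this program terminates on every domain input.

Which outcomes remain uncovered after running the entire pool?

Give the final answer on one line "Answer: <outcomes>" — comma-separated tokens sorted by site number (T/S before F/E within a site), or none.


#1 (w=11) -> B1->T, B2->T, B1->T, B2->T, B1->F, B3->F, B4->F, B5->T, B5->T, B5->T, B5->T, B5->T, B5->F, B6->F, ...; covered: B1=T, B1=F, B2=T, B3=F, B4=F, B5=T, B5=F, B6=F, B7=T, B8=T, B9=S
#2 (w=15) -> B1->T, B2->T, B1->T, B2->F, B1->F, B3->F, B4->F, B5->T, B5->T, B5->T, B5->T, B5->T, B5->F, B6->F, ...; covered: B1=T, B1=F, B2=T, B2=F, B3=F, B4=F, B5=T, B5=F, B6=F, B7=F, B8=T, B9=E
#3 (w=2) -> B1->T, B2->T, B1->T, B2->T, B1->F, B3->T, B5->T, B5->T, B5->F, B6->T, B9->S, B8->T; covered: B1=T, B1=F, B2=T, B3=T, B5=T, B5=F, B6=T, B8=T, B9=S
#4 (w=22) -> B1->T, B2->T, B1->T, B2->F, B1->F, B3->F, B4->F, B5->T, B5->T, B5->T, B5->T, B5->T, B5->F, B6->F, ...; covered: B1=T, B1=F, B2=T, B2=F, B3=F, B4=F, B5=T, B5=F, B6=F, B7=T, B8=T, B9=S
#5 (w=3) -> B1->T, B2->T, B1->T, B2->T, B1->F, B3->T, B5->T, B5->T, B5->F, B6->T, B9->S, B8->T; covered: B1=T, B1=F, B2=T, B3=T, B5=T, B5=F, B6=T, B8=T, B9=S
#6 (w=14) -> B1->T, B2->T, B1->T, B2->F, B1->F, B3->F, B4->F, B5->T, B5->T, B5->T, B5->T, B5->T, B5->F, B6->F, ...; covered: B1=T, B1=F, B2=T, B2=F, B3=F, B4=F, B5=T, B5=F, B6=F, B7=T, B8=T, B9=S
union over the pool: B1=T, B1=F, B2=T, B2=F, B3=T, B3=F, B4=F, B5=T, B5=F, B6=T, B6=F, B7=T, B7=F, B8=T, B9=S, B9=E
uncovered (2 of 18): B4=T, B8=F
Answer: B4=T, B8=F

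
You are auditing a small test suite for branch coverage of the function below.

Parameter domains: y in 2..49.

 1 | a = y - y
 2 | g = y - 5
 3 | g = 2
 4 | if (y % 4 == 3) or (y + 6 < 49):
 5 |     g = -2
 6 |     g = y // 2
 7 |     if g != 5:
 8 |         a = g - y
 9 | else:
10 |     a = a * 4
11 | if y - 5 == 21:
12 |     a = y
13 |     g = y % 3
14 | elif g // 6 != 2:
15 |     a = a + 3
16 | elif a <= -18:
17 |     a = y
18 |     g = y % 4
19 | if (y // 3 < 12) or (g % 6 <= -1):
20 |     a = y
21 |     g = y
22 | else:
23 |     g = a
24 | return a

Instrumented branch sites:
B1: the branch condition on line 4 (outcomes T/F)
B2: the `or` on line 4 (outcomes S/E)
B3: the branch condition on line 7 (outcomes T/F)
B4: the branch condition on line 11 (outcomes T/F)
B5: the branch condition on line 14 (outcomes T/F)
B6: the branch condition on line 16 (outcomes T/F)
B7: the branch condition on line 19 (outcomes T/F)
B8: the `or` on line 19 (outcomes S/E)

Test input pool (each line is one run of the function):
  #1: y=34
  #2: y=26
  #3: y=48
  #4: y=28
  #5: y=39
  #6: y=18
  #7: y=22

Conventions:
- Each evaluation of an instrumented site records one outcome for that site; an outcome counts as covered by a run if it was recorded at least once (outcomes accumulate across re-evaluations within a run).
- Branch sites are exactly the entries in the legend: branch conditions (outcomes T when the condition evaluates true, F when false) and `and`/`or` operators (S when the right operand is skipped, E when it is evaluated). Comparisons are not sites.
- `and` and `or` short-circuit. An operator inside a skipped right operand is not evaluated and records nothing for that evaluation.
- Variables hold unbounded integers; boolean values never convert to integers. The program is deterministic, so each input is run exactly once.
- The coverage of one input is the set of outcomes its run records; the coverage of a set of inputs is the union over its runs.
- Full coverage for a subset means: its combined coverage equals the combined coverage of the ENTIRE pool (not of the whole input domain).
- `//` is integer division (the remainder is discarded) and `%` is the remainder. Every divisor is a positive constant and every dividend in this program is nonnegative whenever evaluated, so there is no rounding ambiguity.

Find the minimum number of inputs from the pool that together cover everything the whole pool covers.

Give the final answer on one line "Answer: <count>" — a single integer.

test 1 (y=34) fires B2->E, B1->T, B3->T, B4->F, B5->F, B6->F, B8->S, B7->T; hits B1=T, B2=E, B3=T, B4=F, B5=F, B6=F, B7=T, B8=S
test 2 (y=26) fires B2->E, B1->T, B3->T, B4->T, B8->S, B7->T; hits B1=T, B2=E, B3=T, B4=T, B7=T, B8=S
test 3 (y=48) fires B2->E, B1->F, B4->F, B5->T, B8->E, B7->F; hits B1=F, B2=E, B4=F, B5=T, B7=F, B8=E
test 4 (y=28) fires B2->E, B1->T, B3->T, B4->F, B5->F, B6->F, B8->S, B7->T; hits B1=T, B2=E, B3=T, B4=F, B5=F, B6=F, B7=T, B8=S
test 5 (y=39) fires B2->S, B1->T, B3->T, B4->F, B5->T, B8->E, B7->F; hits B1=T, B2=S, B3=T, B4=F, B5=T, B7=F, B8=E
test 6 (y=18) fires B2->E, B1->T, B3->T, B4->F, B5->T, B8->S, B7->T; hits B1=T, B2=E, B3=T, B4=F, B5=T, B7=T, B8=S
test 7 (y=22) fires B2->E, B1->T, B3->T, B4->F, B5->T, B8->S, B7->T; hits B1=T, B2=E, B3=T, B4=F, B5=T, B7=T, B8=S
pool-wide coverage (14 outcomes): B1=T, B1=F, B2=S, B2=E, B3=T, B4=T, B4=F, B5=T, B5=F, B6=F, B7=T, B7=F, B8=S, B8=E
checked all size-1 subsets: none covers 14 outcomes (max 8/14)
checked all size-2 subsets: none covers 14 outcomes (max 12/14)
checked all size-3 subsets: none covers 14 outcomes (max 13/14)
inputs {1, 2, 3, 5} (size 4) cover everything; no size-4 subset with a lexicographically smaller index list covers all 14

Answer: 4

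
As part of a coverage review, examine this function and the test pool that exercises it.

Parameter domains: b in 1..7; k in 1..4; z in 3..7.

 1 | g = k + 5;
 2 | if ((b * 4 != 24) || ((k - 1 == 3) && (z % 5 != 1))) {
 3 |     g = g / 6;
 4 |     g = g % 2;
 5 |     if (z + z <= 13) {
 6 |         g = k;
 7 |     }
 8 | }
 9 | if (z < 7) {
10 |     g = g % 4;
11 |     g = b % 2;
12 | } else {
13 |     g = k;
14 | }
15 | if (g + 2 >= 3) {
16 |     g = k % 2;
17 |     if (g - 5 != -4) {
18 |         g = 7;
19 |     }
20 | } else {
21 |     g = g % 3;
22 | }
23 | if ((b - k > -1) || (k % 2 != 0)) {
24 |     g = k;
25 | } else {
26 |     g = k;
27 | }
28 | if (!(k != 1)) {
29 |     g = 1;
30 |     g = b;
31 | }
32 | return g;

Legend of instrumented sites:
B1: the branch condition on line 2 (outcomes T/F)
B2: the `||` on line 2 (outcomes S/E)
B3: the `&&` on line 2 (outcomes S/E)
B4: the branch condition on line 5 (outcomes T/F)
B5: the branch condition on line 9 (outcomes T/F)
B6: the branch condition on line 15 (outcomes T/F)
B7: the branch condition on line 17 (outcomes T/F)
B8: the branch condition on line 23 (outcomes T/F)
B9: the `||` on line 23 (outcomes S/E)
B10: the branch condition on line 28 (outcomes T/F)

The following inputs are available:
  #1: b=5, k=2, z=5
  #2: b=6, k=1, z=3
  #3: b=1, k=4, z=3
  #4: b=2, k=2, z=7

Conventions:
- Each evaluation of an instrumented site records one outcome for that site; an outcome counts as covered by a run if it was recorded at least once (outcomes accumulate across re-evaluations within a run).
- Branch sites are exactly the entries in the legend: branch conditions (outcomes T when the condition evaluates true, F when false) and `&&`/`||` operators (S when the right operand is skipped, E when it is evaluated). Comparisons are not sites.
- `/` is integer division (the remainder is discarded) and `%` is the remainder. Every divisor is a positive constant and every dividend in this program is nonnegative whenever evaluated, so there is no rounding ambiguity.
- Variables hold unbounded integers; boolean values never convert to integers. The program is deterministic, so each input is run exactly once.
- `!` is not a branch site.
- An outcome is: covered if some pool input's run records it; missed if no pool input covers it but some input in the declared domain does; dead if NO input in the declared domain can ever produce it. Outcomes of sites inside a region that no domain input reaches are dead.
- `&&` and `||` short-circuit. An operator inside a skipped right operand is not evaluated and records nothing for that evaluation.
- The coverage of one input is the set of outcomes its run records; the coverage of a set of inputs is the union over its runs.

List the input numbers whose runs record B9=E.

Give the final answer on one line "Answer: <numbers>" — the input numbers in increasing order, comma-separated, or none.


input #1 (b=5, k=2, z=5): never hits B9=E
input #2 (b=6, k=1, z=3): never hits B9=E
input #3 (b=1, k=4, z=3): hits B9=E
input #4 (b=2, k=2, z=7): never hits B9=E
Answer: 3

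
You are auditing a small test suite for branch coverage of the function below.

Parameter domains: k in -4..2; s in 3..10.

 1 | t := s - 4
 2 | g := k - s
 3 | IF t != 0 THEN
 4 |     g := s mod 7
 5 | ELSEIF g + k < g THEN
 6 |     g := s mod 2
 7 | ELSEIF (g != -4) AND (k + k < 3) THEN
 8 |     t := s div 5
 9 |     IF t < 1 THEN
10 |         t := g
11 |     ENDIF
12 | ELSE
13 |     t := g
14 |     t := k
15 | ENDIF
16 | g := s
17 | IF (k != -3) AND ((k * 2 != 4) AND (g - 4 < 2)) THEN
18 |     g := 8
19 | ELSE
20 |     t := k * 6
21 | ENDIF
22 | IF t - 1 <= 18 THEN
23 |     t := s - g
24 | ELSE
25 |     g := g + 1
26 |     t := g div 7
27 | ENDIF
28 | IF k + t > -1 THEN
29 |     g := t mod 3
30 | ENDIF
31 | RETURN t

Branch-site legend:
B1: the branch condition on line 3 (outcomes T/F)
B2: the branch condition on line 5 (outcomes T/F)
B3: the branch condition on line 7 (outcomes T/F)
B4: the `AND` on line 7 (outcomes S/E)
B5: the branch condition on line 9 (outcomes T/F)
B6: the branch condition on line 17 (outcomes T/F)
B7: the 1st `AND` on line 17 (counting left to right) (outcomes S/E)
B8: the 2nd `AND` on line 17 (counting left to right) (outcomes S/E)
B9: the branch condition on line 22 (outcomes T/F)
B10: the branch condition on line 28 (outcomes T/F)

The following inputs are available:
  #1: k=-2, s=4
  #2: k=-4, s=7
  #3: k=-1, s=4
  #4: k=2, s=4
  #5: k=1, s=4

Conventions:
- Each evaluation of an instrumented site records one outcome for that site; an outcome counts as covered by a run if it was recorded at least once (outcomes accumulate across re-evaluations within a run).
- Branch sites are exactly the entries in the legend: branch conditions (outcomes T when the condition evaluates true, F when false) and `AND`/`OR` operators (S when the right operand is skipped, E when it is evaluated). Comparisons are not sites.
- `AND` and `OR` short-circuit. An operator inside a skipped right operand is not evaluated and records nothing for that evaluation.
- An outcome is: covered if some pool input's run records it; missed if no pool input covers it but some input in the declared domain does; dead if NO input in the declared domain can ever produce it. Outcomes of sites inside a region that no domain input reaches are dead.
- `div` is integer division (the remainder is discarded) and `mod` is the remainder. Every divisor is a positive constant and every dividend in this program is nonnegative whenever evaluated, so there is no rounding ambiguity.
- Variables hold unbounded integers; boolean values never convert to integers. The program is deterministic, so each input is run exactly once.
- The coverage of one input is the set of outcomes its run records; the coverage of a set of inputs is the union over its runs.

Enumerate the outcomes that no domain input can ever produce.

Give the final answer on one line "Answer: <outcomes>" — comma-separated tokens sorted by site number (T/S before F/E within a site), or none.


running all 56 domain inputs and tallying outcomes:
  B5=F: zero occurrences over every domain input -> dead
  B9=F: zero occurrences over every domain input -> dead
  reachable outcomes have witnesses, e.g. B1=T (e.g. k=-4, s=3), B1=F (e.g. k=-4, s=4), B2=T (e.g. k=-4, s=4), B2=F (e.g. k=0, s=4)
Answer: B5=F, B9=F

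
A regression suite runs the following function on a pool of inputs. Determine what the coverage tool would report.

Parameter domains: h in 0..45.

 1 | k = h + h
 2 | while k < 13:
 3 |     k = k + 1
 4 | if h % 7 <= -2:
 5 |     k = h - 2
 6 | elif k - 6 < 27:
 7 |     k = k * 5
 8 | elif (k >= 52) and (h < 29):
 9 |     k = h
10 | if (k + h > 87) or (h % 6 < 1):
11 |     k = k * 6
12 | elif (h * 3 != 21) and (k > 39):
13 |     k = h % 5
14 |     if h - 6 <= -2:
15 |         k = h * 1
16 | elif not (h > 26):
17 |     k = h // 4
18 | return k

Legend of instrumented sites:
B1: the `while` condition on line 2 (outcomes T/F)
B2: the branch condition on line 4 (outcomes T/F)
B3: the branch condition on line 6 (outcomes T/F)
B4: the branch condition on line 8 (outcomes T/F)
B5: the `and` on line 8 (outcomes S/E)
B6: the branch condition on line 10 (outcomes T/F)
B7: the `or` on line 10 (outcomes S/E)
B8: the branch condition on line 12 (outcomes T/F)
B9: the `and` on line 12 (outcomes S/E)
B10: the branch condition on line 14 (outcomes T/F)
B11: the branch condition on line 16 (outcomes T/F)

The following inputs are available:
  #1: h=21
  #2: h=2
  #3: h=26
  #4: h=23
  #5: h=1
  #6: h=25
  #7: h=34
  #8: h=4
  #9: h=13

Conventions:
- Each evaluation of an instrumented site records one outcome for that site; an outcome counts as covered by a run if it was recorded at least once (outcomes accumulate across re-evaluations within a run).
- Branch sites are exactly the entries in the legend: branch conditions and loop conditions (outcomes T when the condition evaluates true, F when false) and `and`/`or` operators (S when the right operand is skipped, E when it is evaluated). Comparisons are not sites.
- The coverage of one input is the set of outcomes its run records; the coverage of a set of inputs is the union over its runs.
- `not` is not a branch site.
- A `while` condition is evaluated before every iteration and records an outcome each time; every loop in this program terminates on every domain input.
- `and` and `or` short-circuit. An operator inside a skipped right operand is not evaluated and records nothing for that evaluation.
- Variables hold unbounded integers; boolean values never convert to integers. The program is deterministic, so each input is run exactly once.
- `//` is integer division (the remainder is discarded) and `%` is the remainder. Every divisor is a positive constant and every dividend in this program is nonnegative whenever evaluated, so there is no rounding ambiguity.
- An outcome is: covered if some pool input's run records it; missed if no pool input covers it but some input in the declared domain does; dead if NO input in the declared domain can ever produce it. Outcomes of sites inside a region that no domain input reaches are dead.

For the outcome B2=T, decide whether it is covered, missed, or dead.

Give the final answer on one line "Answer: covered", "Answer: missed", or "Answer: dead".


no pool input records B2=T
checking all 46 inputs in the declared domain: B2=T is never recorded -> dead
Answer: dead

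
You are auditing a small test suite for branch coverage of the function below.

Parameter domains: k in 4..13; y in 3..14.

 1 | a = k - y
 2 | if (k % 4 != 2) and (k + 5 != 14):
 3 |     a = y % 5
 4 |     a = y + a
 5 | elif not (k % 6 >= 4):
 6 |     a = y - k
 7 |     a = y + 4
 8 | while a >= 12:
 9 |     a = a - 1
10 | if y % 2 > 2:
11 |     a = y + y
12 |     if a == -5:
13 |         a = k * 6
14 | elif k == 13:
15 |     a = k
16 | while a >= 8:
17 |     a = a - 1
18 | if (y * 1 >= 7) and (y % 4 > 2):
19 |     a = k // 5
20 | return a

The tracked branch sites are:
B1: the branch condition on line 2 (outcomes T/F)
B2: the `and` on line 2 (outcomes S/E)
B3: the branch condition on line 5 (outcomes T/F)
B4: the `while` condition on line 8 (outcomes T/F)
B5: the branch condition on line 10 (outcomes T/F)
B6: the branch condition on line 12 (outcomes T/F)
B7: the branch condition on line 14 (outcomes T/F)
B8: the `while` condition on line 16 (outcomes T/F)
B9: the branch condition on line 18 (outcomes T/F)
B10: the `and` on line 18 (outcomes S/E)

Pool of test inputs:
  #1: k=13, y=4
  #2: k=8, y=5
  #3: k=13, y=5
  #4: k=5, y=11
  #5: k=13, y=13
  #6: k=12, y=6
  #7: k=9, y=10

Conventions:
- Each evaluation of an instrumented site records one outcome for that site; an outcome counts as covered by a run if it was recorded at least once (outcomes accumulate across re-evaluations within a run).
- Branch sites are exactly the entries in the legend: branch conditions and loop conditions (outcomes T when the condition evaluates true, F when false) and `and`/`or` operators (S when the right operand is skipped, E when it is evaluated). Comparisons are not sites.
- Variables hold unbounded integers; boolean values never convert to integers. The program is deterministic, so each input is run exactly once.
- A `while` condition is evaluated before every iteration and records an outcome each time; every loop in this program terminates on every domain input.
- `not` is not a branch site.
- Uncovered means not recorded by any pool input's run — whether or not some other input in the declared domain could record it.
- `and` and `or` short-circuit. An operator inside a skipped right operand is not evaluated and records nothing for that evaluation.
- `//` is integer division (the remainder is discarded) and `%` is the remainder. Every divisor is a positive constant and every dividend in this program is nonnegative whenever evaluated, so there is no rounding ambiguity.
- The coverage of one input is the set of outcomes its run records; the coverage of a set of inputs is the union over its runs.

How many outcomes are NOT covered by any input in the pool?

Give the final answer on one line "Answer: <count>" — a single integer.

run #1 (k=13, y=4) runs B2->E, B1->T, B4->F, B5->F, B7->T, B8->T, B8->T, B8->T, B8->T, B8->T, B8->T, B8->F, B10->S, B9->F; records B1=T, B2=E, B4=F, B5=F, B7=T, B8=T, B8=F, B9=F, B10=S
run #2 (k=8, y=5) runs B2->E, B1->T, B4->F, B5->F, B7->F, B8->F, B10->S, B9->F; records B1=T, B2=E, B4=F, B5=F, B7=F, B8=F, B9=F, B10=S
run #3 (k=13, y=5) runs B2->E, B1->T, B4->F, B5->F, B7->T, B8->T, B8->T, B8->T, B8->T, B8->T, B8->T, B8->F, B10->S, B9->F; records B1=T, B2=E, B4=F, B5=F, B7=T, B8=T, B8=F, B9=F, B10=S
run #4 (k=5, y=11) runs B2->E, B1->T, B4->T, B4->F, B5->F, B7->F, B8->T, B8->T, B8->T, B8->T, B8->F, B10->E, B9->T; records B1=T, B2=E, B4=T, B4=F, B5=F, B7=F, B8=T, B8=F, B9=T, B10=E
run #5 (k=13, y=13) runs B2->E, B1->T, B4->T, B4->T, B4->T, B4->T, B4->T, B4->F, B5->F, B7->T, B8->T, B8->T, B8->T, B8->T, ...; records B1=T, B2=E, B4=T, B4=F, B5=F, B7=T, B8=T, B8=F, B9=F, B10=E
run #6 (k=12, y=6) runs B2->E, B1->T, B4->F, B5->F, B7->F, B8->F, B10->S, B9->F; records B1=T, B2=E, B4=F, B5=F, B7=F, B8=F, B9=F, B10=S
run #7 (k=9, y=10) runs B2->E, B1->F, B3->T, B4->T, B4->T, B4->T, B4->F, B5->F, B7->F, B8->T, B8->T, B8->T, B8->T, B8->F, ...; records B1=F, B2=E, B3=T, B4=T, B4=F, B5=F, B7=F, B8=T, B8=F, B9=F, B10=E
union over the pool: B1=T, B1=F, B2=E, B3=T, B4=T, B4=F, B5=F, B7=T, B7=F, B8=T, B8=F, B9=T, B9=F, B10=S, B10=E
uncovered (5 of 20): B2=S, B3=F, B5=T, B6=T, B6=F

Answer: 5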